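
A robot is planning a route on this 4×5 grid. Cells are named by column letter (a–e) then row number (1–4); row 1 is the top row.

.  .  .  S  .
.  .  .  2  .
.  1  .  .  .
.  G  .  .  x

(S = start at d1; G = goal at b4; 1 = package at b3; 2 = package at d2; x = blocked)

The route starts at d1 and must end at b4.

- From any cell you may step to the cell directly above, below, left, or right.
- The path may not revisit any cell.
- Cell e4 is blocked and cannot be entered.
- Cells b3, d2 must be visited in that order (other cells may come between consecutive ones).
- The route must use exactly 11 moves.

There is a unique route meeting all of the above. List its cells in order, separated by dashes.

d1 - c1 - b1 - b2 - b3 - c3 - c2 - d2 - d3 - d4 - c4 - b4

The waypoints must appear in the order b3, d2, with no cell reused.
Route from d1: left 2 to b1, down 2 to b3, right 1 to c3, up 1 to c2, right 1 to d2, down 2 to d4, left 2 to b4 — 11 moves in all.
Check: order respected (1 at step 4, 2 at step 7); 11 moves as required.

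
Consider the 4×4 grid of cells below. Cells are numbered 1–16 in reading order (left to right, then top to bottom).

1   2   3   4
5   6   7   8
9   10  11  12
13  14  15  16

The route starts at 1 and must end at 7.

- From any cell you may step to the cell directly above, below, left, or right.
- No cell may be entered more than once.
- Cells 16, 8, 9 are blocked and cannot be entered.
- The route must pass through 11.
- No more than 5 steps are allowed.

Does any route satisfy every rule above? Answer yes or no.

yes

One route that works: 1 → 5 → 6 → 10 → 11 → 7.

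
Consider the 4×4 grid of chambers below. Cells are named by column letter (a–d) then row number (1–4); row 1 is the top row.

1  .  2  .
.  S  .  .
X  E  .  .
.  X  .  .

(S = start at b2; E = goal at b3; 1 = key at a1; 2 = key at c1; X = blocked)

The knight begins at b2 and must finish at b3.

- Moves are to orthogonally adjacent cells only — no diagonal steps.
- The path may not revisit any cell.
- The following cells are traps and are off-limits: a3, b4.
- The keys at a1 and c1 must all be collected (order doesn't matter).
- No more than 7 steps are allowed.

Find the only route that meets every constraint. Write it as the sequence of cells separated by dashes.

The budget equals the shortest possible length, so every move has to be on a shortest route through the required cells.
Route from b2: left to a2, up to a1, 2× right (reaching c1), 2× down (reaching c3), left to b3 — 7 moves in all.
Check: all required cells visited; 7 ≤ 7 moves.

b2 - a2 - a1 - b1 - c1 - c2 - c3 - b3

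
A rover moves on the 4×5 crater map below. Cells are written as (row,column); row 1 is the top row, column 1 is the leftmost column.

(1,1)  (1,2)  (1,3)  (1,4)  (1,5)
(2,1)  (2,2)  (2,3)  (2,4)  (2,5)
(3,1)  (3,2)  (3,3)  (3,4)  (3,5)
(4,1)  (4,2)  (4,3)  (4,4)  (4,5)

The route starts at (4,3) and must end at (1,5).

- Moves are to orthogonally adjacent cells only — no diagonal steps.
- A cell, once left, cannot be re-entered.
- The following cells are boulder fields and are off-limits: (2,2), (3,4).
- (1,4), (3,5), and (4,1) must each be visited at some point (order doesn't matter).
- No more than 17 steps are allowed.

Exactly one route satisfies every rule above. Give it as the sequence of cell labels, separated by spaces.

(4,3) (4,4) (4,5) (3,5) (2,5) (2,4) (2,3) (3,3) (3,2) (4,2) (4,1) (3,1) (2,1) (1,1) (1,2) (1,3) (1,4) (1,5)

The budget equals the shortest possible length, so every move has to be on a shortest route through the required cells.
Route from (4,3): 2× right (reaching (4,5)), 2× up (reaching (2,5)), 2× left (reaching (2,3)), down to (3,3), left to (3,2), down to (4,2), left to (4,1), 3× up (reaching (1,1)), 4× right (reaching (1,5)) — 17 moves in all.
Check: all required cells visited; 17 ≤ 17 moves.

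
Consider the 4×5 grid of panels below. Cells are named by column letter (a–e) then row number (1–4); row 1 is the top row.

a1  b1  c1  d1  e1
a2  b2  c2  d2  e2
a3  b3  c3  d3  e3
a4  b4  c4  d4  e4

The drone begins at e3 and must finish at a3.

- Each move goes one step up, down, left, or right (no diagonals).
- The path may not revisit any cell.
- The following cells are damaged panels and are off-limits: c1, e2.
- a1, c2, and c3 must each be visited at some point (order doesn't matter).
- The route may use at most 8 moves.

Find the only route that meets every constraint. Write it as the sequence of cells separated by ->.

The budget equals the shortest possible length, so every move has to be on a shortest route through the required cells.
Route from e3: left 2 to c3, up 1 to c2, left 1 to b2, up 1 to b1, left 1 to a1, down 2 to a3 — 8 moves in all.
Check: all required cells visited; 8 ≤ 8 moves.

e3 -> d3 -> c3 -> c2 -> b2 -> b1 -> a1 -> a2 -> a3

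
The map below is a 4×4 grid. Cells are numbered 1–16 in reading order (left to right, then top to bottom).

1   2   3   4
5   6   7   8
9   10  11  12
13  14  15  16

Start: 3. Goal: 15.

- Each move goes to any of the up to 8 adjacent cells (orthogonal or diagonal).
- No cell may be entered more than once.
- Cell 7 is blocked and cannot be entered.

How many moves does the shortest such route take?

With diagonal moves allowed, the Chebyshev distance max(|Δrow|,|Δcol|) from 3 to 15 is 3, so at least 3 moves are needed.
A route of 3 moves achieves this: 3 → 6 → 10 → 15.
Since 3 matches the lower bound, it is optimal.

3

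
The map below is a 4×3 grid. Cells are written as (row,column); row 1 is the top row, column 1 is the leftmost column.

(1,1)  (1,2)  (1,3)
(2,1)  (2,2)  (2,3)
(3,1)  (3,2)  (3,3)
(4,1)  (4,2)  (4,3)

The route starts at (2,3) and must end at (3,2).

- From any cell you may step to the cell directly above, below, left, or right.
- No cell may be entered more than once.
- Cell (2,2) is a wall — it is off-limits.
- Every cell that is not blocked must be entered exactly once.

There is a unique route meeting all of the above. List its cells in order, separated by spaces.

(2,3) (1,3) (1,2) (1,1) (2,1) (3,1) (4,1) (4,2) (4,3) (3,3) (3,2)

Need to visit all 11 open cells exactly once, starting at (2,3) and ending at (3,2).
Cell (4,3) has only two open neighbours ((3,3) and (4,2)), so the path must pass straight through it: one of those is the cell it's entered from and the other is where it exits.
Route from (2,3): up 1 to (1,3), left 2 to (1,1), down 3 to (4,1), right 2 to (4,3), up 1 to (3,3), left 1 to (3,2) — 10 moves in all.
Check: all 11 open cells covered.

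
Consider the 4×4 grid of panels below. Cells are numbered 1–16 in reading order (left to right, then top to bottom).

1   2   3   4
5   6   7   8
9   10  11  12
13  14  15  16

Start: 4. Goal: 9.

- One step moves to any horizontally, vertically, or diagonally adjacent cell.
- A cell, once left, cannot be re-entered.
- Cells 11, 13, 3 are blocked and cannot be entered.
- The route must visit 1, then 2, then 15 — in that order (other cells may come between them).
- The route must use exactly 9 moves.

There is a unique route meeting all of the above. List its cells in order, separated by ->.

The waypoints must appear in the order 1, 2, 15, with no cell reused.
Route from 4: down-left 1 to 7, left 1 to 6, up-left 1 to 1, right 1 to 2, down-left 1 to 5, down-right 2 to 15, left 1 to 14, up-left 1 to 9 — 9 moves in all.
Check: order respected (1 at step 3, 2 at step 4, 15 at step 7); 9 moves as required.

4 -> 7 -> 6 -> 1 -> 2 -> 5 -> 10 -> 15 -> 14 -> 9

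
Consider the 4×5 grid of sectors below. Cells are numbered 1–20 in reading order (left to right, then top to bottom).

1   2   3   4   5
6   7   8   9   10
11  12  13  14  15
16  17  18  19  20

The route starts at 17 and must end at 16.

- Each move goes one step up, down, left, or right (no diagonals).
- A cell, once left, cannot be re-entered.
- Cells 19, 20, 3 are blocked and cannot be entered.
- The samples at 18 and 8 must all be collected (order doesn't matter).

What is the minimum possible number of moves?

7

Any route passes through 18 and 8 in some order between 17 and 16. Summing Manhattan distances along each leg and taking the cheapest ordering (17 → 18 → 8 → 16) gives a lower bound of 1 + 2 + 4 = 7 moves.
A route of 7 moves achieves this: 17 → 18 → 13 → 8 → 7 → 12 → 11 → 16.
Since 7 matches the lower bound, it is optimal.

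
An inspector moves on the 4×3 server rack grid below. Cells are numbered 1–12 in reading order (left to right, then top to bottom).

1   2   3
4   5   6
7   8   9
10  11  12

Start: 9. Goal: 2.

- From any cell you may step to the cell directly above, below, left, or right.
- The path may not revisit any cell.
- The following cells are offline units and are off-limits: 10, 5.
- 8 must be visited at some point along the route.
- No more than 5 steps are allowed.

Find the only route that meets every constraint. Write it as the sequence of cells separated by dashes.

9 - 8 - 7 - 4 - 1 - 2

The 5-move cap with required stops at 8 leaves no slack for detours.
Route from 9: 2× left (reaching 7), 2× up (reaching 1), right to 2 — 5 moves in all.
Check: all required cells visited; 5 ≤ 5 moves.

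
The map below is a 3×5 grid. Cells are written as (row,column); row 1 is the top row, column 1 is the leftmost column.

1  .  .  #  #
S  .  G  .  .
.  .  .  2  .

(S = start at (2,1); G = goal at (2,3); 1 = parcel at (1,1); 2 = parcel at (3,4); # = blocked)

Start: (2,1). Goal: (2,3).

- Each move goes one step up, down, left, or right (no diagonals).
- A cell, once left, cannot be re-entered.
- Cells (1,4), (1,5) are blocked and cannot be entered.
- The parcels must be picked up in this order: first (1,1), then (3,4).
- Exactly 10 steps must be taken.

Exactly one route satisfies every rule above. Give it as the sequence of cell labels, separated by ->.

(2,1) -> (1,1) -> (1,2) -> (2,2) -> (3,2) -> (3,3) -> (3,4) -> (3,5) -> (2,5) -> (2,4) -> (2,3)

The waypoints must appear in the order (1,1), (3,4), with no cell reused.
Route from (2,1): up to (1,1), right to (1,2), 2× down (reaching (3,2)), 3× right (reaching (3,5)), up to (2,5), 2× left (reaching (2,3)) — 10 moves in all.
Check: order respected (1 at step 1, 2 at step 6); 10 moves as required.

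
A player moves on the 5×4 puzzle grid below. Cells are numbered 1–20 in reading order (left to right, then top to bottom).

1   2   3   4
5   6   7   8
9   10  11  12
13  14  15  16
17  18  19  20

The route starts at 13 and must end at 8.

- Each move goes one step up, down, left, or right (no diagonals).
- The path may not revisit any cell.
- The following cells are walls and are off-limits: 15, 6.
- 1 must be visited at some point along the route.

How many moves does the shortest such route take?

Any route passes through 1 somewhere between 13 and 8. Summing Manhattan distances along the two legs (13 → 1 → 8) gives a lower bound of 3 + 4 = 7 moves.
A route of 7 moves achieves this: 13 → 9 → 5 → 1 → 2 → 3 → 7 → 8.
Since 7 matches the lower bound, it is optimal.

7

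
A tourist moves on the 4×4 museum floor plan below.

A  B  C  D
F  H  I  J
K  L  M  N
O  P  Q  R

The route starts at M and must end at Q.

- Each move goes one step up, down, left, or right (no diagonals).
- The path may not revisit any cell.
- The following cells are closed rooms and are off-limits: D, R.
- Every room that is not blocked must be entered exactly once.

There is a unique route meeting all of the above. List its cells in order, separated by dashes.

M - N - J - I - C - B - A - F - H - L - K - O - P - Q

Need to visit all 14 open cells exactly once, starting at M and ending at Q.
Route from M: right 1 to N, up 1 to J, left 1 to I, up 1 to C, left 2 to A, down 1 to F, right 1 to H, down 1 to L, left 1 to K, down 1 to O, right 2 to Q — 13 moves in all.
Check: all 14 open cells covered.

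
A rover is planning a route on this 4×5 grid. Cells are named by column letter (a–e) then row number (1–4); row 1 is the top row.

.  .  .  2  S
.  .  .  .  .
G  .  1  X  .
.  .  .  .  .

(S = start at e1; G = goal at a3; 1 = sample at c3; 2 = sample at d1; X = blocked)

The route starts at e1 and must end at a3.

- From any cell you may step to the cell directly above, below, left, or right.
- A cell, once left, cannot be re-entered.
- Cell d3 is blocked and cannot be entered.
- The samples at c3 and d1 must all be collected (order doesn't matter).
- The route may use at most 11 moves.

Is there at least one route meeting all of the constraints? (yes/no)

One route that works: e1 → d1 → d2 → c2 → c3 → b3 → a3.

yes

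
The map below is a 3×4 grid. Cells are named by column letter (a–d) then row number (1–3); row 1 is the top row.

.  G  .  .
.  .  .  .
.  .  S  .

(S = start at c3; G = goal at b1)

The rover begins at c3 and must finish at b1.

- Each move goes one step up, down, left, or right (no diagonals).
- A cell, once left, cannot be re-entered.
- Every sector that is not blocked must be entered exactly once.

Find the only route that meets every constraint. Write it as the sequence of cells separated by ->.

c3 -> d3 -> d2 -> d1 -> c1 -> c2 -> b2 -> b3 -> a3 -> a2 -> a1 -> b1

Need to visit all 12 open cells exactly once, starting at c3 and ending at b1.
Route from c3: right to d3, 2× up (reaching d1), left to c1, down to c2, left to b2, down to b3, left to a3, 2× up (reaching a1), right to b1 — 11 moves in all.
Check: all 12 open cells covered.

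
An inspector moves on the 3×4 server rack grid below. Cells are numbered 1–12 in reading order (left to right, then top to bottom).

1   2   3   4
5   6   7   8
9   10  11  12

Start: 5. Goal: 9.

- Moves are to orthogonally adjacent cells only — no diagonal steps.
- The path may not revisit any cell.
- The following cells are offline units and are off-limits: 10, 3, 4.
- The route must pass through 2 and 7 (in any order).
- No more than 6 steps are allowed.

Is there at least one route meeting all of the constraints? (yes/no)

no

Every way from 2 onward to 9 runs back through 5, which the route has already used — so it cannot be completed without a revisit.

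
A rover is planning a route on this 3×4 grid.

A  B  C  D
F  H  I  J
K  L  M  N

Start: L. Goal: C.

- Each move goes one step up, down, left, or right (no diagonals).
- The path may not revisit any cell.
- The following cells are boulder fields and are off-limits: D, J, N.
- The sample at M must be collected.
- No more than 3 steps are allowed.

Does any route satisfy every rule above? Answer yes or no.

yes

One route that works: L → M → I → C.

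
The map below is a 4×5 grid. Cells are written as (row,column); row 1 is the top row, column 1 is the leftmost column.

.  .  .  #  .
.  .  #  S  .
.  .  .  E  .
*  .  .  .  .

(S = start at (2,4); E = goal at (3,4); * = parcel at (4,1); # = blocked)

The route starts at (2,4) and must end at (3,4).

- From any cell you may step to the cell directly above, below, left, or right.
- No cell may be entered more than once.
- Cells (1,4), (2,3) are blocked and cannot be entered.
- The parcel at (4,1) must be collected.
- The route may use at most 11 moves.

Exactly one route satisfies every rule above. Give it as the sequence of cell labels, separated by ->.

The budget equals the shortest possible length, so every move has to be on a shortest route through the required cells.
Route from (2,4): right to (2,5), 2× down (reaching (4,5)), 4× left (reaching (4,1)), up to (3,1), 3× right (reaching (3,4)) — 11 moves in all.
Check: all required cells visited; 11 ≤ 11 moves.

(2,4) -> (2,5) -> (3,5) -> (4,5) -> (4,4) -> (4,3) -> (4,2) -> (4,1) -> (3,1) -> (3,2) -> (3,3) -> (3,4)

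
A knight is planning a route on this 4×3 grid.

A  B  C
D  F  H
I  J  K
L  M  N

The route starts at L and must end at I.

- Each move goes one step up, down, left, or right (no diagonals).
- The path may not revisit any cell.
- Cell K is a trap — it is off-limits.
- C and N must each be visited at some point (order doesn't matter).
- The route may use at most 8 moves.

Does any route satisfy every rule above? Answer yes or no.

no

N must be visited but has only one open neighbour (M), and it is neither the start nor the goal — the route would have to enter and leave through M, re-entering it.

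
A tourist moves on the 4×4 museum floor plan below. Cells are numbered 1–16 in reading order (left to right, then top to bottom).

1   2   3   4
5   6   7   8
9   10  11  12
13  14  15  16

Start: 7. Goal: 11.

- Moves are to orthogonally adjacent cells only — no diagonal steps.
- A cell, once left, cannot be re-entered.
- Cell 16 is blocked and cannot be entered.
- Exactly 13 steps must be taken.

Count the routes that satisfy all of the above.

2

Need simple routes of exactly 13 moves from 7 to 11 (Manhattan distance 1, so 6 moves are spent on a detour and 6 undoing it).
Enumerating: 7 6 10 14 13 9 5 1 2 3 4 8 12 11 | 7 8 4 3 2 1 5 6 10 9 13 14 15 11.
That gives 2 routes.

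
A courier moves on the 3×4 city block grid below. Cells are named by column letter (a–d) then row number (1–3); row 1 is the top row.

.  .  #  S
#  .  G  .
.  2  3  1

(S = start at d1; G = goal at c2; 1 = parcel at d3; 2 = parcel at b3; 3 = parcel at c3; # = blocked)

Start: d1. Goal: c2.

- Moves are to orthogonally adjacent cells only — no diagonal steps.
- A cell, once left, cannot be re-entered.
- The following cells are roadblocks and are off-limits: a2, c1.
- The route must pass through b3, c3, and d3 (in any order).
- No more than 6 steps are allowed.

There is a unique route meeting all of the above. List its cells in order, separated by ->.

d1 -> d2 -> d3 -> c3 -> b3 -> b2 -> c2

Any route must reach b3, c3, and d3 and still end at c2 within 6 moves, so the order of the required stops is forced.
Route from d1: down 2 to d3, left 2 to b3, up 1 to b2, right 1 to c2 — 6 moves in all.
Check: all required cells visited; 6 ≤ 6 moves.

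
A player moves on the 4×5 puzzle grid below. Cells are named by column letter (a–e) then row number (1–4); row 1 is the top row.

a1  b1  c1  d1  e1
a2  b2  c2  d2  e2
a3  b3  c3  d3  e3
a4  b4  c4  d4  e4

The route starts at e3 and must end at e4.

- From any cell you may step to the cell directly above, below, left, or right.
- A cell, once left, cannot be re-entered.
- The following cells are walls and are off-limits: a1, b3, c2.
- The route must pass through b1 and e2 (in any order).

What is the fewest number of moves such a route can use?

Any route passes through b1 and e2 in some order between e3 and e4. Summing Manhattan distances along each leg and taking the cheapest ordering (e3 → e2 → b1 → e4) gives a lower bound of 1 + 4 + 6 = 11 moves.
The shortest route satisfying every rule uses 13 moves: e3 → e2 → e1 → d1 → c1 → b1 → b2 → a2 → a3 → a4 → b4 → c4 → d4 → e4.
The bound of 11 isn't tight here; checking systematically, no route of length 11 through 12 satisfies every constraint, so 13 is the minimum.

13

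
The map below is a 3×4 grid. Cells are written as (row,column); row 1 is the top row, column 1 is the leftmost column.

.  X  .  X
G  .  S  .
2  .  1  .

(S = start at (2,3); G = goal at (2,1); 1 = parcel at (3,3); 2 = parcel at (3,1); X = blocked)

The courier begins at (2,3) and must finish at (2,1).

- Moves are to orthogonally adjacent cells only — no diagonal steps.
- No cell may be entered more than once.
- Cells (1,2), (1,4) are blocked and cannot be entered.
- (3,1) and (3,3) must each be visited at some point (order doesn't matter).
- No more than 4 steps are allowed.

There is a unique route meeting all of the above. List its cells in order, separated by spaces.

The budget equals the shortest possible length, so every move has to be on a shortest route through the required cells.
Route from (2,3): down 1 to (3,3), left 2 to (3,1), up 1 to (2,1) — 4 moves in all.
Check: all required cells visited; 4 ≤ 4 moves.

(2,3) (3,3) (3,2) (3,1) (2,1)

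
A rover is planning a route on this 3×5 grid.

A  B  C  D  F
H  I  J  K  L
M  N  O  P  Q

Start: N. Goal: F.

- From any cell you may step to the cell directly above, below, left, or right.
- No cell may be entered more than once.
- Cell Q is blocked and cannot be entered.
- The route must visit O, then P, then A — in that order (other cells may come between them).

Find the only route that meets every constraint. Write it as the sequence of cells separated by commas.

N, O, P, K, J, I, H, A, B, C, D, F

The waypoints must appear in the order O, P, A, with no cell reused.
Route from N: 2× right (reaching P), up to K, 3× left (reaching H), up to A, 4× right (reaching F) — 11 moves in all.
Check: order respected (O at step 1, P at step 2, A at step 7).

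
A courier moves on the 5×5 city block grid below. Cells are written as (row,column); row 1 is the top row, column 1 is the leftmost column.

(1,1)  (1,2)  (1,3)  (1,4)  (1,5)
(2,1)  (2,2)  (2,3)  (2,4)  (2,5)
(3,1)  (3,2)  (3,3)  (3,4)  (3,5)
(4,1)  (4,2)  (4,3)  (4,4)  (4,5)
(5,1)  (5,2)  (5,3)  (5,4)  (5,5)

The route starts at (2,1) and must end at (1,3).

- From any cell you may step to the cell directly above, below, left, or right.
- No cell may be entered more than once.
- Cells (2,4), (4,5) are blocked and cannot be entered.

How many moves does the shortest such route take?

3

The Manhattan distance from (2,1) to (1,3) is |2−1| + |1−3| = 3, so at least 3 moves are needed.
A route of 3 moves achieves this: (2,1) → (1,1) → (1,2) → (1,3).
Since 3 matches the lower bound, it is optimal.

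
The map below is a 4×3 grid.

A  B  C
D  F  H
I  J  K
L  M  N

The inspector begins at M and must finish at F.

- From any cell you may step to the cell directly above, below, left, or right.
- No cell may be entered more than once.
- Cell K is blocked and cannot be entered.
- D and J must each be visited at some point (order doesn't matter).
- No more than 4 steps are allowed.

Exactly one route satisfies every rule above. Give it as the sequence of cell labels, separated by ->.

M -> J -> I -> D -> F

Any route must reach D and J and still end at F within 4 moves, so the order of the required stops is forced.
Route from M: up 1 to J, left 1 to I, up 1 to D, right 1 to F — 4 moves in all.
Check: all required cells visited; 4 ≤ 4 moves.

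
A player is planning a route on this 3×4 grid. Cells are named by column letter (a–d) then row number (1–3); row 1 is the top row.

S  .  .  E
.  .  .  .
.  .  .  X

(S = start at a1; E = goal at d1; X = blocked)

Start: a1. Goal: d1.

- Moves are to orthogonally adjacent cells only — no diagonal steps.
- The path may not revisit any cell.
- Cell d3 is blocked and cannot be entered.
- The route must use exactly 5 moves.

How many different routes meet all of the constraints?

6

Need simple routes of exactly 5 moves from a1 to d1 (Manhattan distance 3, so 1 moves are spent on a detour and 1 undoing it).
Enumerating: a1 a2 b2 b1 c1 d1 | a1 a2 b2 c2 c1 d1 | a1 a2 b2 c2 d2 d1 | a1 b1 b2 c2 c1 d1 | a1 b1 b2 c2 d2 d1 | a1 b1 c1 c2 d2 d1.
That gives 6 routes.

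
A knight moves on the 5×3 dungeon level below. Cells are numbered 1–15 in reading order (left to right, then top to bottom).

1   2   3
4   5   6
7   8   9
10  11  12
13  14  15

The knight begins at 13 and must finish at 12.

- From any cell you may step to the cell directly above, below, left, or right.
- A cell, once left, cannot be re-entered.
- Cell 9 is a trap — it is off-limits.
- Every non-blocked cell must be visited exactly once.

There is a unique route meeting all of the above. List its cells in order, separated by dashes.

Need to visit all 14 open cells exactly once, starting at 13 and ending at 12.
Cell 3 has only two open neighbours (6 and 2), so the path must pass straight through it: one of those is the cell it's entered from and the other is where it exits.
Route from 13: 4× up (reaching 1), 2× right (reaching 3), down to 6, left to 5, 3× down (reaching 14), right to 15, up to 12 — 13 moves in all.
Check: all 14 open cells covered.

13 - 10 - 7 - 4 - 1 - 2 - 3 - 6 - 5 - 8 - 11 - 14 - 15 - 12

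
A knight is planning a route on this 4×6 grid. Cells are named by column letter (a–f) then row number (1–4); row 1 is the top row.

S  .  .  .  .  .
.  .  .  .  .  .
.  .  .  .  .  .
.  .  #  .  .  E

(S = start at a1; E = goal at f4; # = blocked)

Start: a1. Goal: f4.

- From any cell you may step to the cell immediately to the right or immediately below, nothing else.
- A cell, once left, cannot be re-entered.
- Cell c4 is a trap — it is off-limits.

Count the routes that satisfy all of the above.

A right/down-only route from a1 to f4 makes exactly 3 down-moves and 5 right-moves in some order.
With no other constraints that would be C(8,3) = 56 routes.
Subtract routes through each blocked cell (inclusion–exclusion for overlaps): − through c4: 10 → 46.
That gives 46 routes.

46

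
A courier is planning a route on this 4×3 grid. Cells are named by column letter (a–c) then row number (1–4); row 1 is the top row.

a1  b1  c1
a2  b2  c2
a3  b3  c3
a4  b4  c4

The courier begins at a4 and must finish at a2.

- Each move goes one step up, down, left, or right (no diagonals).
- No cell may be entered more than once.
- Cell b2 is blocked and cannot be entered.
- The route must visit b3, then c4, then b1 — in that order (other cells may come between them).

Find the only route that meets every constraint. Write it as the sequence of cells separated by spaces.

The waypoints must appear in the order b3, c4, b1, with no cell reused.
Route from a4: up to a3, right to b3, down to b4, right to c4, 3× up (reaching c1), 2× left (reaching a1), down to a2 — 10 moves in all.
Check: order respected (b3 at step 2, c4 at step 4, b1 at step 8).

a4 a3 b3 b4 c4 c3 c2 c1 b1 a1 a2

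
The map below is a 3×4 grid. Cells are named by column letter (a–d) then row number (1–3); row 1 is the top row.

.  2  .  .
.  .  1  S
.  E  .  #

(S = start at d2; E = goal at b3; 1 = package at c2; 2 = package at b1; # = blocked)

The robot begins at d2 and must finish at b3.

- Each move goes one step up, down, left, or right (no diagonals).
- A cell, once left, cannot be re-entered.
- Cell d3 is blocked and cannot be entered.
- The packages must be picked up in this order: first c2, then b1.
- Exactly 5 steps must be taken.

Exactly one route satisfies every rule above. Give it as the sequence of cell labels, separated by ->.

d2 -> c2 -> c1 -> b1 -> b2 -> b3

The waypoints must appear in the order c2, b1, with no cell reused.
Route from d2: left to c2, up to c1, left to b1, 2× down (reaching b3) — 5 moves in all.
Check: order respected (1 at step 1, 2 at step 3); 5 moves as required.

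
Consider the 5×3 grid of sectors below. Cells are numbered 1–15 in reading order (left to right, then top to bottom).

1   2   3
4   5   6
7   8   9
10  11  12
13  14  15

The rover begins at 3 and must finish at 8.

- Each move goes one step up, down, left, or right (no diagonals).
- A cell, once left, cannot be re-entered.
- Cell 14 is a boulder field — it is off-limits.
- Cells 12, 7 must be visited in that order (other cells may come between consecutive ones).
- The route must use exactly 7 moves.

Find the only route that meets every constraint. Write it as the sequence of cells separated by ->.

3 -> 6 -> 9 -> 12 -> 11 -> 10 -> 7 -> 8

The waypoints must appear in the order 12, 7, with no cell reused.
Route from 3: down 3 to 12, left 2 to 10, up 1 to 7, right 1 to 8 — 7 moves in all.
Check: order respected (12 at step 3, 7 at step 6); 7 moves as required.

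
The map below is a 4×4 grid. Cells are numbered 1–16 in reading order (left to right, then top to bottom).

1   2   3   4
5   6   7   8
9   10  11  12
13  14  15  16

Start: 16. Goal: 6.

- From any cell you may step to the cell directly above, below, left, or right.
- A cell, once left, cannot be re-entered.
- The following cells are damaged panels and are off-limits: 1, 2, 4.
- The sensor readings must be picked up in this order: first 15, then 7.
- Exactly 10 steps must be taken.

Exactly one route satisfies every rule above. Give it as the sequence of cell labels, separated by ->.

The waypoints must appear in the order 15, 7, with no cell reused.
Route from 16: left 3 to 13, up 1 to 9, right 3 to 12, up 1 to 8, left 2 to 6 — 10 moves in all.
Check: order respected (15 at step 1, 7 at step 9); 10 moves as required.

16 -> 15 -> 14 -> 13 -> 9 -> 10 -> 11 -> 12 -> 8 -> 7 -> 6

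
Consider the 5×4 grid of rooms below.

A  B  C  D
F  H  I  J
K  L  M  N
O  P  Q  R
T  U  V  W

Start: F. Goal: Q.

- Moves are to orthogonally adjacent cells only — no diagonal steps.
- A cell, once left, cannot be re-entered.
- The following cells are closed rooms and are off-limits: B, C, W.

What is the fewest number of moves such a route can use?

The Manhattan distance from F to Q is |2−4| + |1−3| = 4, so at least 4 moves are needed.
A route of 4 moves achieves this: F → K → O → P → Q.
Since 4 matches the lower bound, it is optimal.

4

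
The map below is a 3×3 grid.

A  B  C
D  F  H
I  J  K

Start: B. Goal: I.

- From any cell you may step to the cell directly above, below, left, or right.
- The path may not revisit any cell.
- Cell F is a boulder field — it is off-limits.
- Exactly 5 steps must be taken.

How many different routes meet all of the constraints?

Need simple routes of exactly 5 moves from B to I (Manhattan distance 3, so 1 moves are spent on a detour and 1 undoing it).
Enumerating: B C H K J I.
That gives 1 route.

1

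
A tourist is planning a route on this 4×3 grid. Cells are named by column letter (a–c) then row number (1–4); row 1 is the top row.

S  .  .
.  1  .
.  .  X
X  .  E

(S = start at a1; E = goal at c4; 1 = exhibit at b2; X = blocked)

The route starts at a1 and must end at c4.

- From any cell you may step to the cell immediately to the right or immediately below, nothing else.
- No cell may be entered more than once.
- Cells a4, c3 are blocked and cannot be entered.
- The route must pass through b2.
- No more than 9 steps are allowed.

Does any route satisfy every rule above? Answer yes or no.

yes

One route that works: a1 → a2 → b2 → b3 → b4 → c4.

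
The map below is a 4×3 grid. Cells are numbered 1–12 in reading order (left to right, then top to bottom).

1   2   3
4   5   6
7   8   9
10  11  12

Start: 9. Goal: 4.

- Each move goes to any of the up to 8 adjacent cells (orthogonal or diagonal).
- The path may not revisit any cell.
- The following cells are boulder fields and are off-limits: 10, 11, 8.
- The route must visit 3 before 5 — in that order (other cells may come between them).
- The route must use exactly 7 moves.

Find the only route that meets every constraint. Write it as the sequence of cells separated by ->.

The waypoints must appear in the order 3, 5, with no cell reused.
Route from 9: 2× up (reaching 3), 2× left (reaching 1), down-right to 5, down-left to 7, up to 4 — 7 moves in all.
Check: order respected (3 at step 2, 5 at step 5); 7 moves as required.

9 -> 6 -> 3 -> 2 -> 1 -> 5 -> 7 -> 4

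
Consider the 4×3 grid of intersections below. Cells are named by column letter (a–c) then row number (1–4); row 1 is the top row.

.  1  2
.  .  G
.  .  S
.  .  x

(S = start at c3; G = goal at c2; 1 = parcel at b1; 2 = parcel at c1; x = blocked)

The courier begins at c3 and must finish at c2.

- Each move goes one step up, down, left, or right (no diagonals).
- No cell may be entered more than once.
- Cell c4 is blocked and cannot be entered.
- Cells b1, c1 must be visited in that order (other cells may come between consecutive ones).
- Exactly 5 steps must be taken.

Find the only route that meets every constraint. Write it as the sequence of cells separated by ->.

c3 -> b3 -> b2 -> b1 -> c1 -> c2

The waypoints must appear in the order b1, c1, with no cell reused.
Route from c3: left to b3, 2× up (reaching b1), right to c1, down to c2 — 5 moves in all.
Check: order respected (1 at step 3, 2 at step 4); 5 moves as required.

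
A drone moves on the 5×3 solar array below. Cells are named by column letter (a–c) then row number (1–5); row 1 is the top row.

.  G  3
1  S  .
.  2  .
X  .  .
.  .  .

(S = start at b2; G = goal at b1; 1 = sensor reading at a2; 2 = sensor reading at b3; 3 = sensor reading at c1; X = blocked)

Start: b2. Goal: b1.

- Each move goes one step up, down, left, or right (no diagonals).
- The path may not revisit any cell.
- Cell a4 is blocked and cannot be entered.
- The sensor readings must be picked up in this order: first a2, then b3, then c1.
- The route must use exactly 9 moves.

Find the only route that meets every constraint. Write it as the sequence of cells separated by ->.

b2 -> a2 -> a3 -> b3 -> b4 -> c4 -> c3 -> c2 -> c1 -> b1

The waypoints must appear in the order a2, b3, c1, with no cell reused.
Route from b2: left to a2, down to a3, right to b3, down to b4, right to c4, 3× up (reaching c1), left to b1 — 9 moves in all.
Check: order respected (1 at step 1, 2 at step 3, 3 at step 8); 9 moves as required.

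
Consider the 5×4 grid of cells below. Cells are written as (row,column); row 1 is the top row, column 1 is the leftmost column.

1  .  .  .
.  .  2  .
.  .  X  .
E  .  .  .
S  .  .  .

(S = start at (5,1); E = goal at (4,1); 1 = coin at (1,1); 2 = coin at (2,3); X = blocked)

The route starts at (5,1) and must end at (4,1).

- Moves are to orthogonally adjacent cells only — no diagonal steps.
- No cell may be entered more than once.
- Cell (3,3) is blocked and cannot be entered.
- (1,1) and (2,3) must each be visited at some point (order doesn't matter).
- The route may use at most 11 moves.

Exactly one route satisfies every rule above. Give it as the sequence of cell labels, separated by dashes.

Any route must reach (1,1) and (2,3) and still end at (4,1) within 11 moves, so the order of the required stops is forced.
Route from (5,1): right to (5,2), 3× up (reaching (2,2)), right to (2,3), up to (1,3), 2× left (reaching (1,1)), 3× down (reaching (4,1)) — 11 moves in all.
Check: all required cells visited; 11 ≤ 11 moves.

(5,1) - (5,2) - (4,2) - (3,2) - (2,2) - (2,3) - (1,3) - (1,2) - (1,1) - (2,1) - (3,1) - (4,1)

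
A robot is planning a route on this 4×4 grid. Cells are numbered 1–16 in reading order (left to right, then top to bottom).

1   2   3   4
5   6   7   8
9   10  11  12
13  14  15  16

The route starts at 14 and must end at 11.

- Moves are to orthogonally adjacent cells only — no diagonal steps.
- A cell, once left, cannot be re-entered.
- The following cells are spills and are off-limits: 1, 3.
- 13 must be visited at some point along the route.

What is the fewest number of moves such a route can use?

4

Any route passes through 13 somewhere between 14 and 11. Summing Manhattan distances along the two legs (14 → 13 → 11) gives a lower bound of 1 + 3 = 4 moves.
A route of 4 moves achieves this: 14 → 13 → 9 → 10 → 11.
Since 4 matches the lower bound, it is optimal.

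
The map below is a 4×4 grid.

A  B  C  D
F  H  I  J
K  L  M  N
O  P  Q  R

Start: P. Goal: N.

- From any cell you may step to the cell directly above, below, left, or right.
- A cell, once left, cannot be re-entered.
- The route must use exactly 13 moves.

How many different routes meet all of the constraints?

14

Need simple routes of exactly 13 moves from P to N (Manhattan distance 3, so 5 moves are spent on a detour and 5 undoing it).
Branch systematically from the start, pruning whenever the remaining move budget drops below the Manhattan distance to N or differs from it in parity. Grouping the completions by first move — via L: 3; via O: 9; via Q: 2 — and summing: 3 + 9 + 2 = 14.
That gives 14 routes.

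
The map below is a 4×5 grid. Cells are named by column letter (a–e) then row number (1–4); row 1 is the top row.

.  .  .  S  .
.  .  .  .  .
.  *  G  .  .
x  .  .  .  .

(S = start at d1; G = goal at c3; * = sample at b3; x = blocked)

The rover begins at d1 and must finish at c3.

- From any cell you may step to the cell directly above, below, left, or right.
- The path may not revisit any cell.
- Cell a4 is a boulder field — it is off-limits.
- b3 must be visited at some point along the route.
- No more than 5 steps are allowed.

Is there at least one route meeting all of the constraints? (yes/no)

One route that works: d1 → d2 → c2 → b2 → b3 → c3.

yes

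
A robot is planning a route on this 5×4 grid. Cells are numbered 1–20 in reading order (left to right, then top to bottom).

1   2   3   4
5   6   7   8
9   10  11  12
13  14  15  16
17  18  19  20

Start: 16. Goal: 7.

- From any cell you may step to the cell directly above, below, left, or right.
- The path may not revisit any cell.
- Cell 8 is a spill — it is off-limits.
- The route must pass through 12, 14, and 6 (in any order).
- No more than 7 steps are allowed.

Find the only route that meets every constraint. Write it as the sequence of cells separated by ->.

16 -> 12 -> 11 -> 15 -> 14 -> 10 -> 6 -> 7

The 7-move cap with required stops at 12, 14, 6 leaves no slack for detours.
Route from 16: up 1 to 12, left 1 to 11, down 1 to 15, left 1 to 14, up 2 to 6, right 1 to 7 — 7 moves in all.
Check: all required cells visited; 7 ≤ 7 moves.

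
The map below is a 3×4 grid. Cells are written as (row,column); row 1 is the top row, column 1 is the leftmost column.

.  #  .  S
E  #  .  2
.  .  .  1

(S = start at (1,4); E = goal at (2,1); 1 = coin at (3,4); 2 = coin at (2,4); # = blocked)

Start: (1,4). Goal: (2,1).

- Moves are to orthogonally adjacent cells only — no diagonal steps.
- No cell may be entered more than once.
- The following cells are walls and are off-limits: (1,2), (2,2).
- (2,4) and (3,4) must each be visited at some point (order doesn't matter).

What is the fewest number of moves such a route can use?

6

Any route passes through (2,4) and (3,4) in some order between (1,4) and (2,1). Summing Manhattan distances along each leg and taking the cheapest ordering ((1,4) → (3,4) → (2,4) → (2,1)) gives a lower bound of 2 + 1 + 3 = 6 moves.
A route of 6 moves achieves this: (1,4) → (2,4) → (3,4) → (3,3) → (3,2) → (3,1) → (2,1).
Since 6 matches the lower bound, it is optimal.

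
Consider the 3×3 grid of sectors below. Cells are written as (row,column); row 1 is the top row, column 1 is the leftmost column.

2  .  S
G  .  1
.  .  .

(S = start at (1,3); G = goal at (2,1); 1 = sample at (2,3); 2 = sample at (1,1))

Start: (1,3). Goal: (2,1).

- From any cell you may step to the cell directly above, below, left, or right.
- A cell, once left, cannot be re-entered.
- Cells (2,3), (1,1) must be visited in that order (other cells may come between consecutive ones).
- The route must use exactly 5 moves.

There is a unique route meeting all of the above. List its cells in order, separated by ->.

(1,3) -> (2,3) -> (2,2) -> (1,2) -> (1,1) -> (2,1)

The waypoints must appear in the order (2,3), (1,1), with no cell reused.
Route from (1,3): down to (2,3), left to (2,2), up to (1,2), left to (1,1), down to (2,1) — 5 moves in all.
Check: order respected (1 at step 1, 2 at step 4); 5 moves as required.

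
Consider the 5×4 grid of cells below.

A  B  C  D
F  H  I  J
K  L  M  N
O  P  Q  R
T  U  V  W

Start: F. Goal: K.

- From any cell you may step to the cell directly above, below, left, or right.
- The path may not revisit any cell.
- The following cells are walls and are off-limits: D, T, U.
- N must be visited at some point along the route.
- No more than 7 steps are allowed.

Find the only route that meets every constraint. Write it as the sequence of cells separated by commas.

F, H, I, J, N, M, L, K

The budget equals the shortest possible length, so every move has to be on a shortest route through the required cells.
Route from F: 3× right (reaching J), down to N, 3× left (reaching K) — 7 moves in all.
Check: all required cells visited; 7 ≤ 7 moves.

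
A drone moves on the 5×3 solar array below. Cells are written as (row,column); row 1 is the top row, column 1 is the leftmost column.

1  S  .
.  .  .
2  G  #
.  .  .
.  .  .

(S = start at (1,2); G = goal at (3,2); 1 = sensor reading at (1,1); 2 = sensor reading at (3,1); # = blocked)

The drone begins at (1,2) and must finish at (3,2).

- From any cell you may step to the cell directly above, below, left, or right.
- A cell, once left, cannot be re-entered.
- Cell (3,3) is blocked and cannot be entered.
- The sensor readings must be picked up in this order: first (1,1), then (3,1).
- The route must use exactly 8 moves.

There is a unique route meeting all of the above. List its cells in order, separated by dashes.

(1,2) - (1,1) - (2,1) - (3,1) - (4,1) - (5,1) - (5,2) - (4,2) - (3,2)

The waypoints must appear in the order (1,1), (3,1), with no cell reused.
Route from (1,2): left to (1,1), 4× down (reaching (5,1)), right to (5,2), 2× up (reaching (3,2)) — 8 moves in all.
Check: order respected (1 at step 1, 2 at step 3); 8 moves as required.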